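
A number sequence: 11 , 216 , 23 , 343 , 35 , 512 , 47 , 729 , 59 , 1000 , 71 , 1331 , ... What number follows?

Positions 1, 3, 5, … form one subsequence and positions 2, 4, 6, … form another.
Subsequence A is 11, 23, 35, 47, 59, 71, which is adding 12 each time.
Subsequence B is 216, 343, 512, 729, 1000, 1331, which is the cubes 6³, 7³, 8³, ….
Position 13 → subsequence A, term 7 = 83.

83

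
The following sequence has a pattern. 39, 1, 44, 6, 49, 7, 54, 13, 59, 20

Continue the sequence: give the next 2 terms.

Positions 1, 3, 5, … form one subsequence and positions 2, 4, 6, … form another.
Subsequence A: 39, 44, 49, 54, 59 (adding 5 each time).
Subsequence B: 1, 6, 7, 13, 20 (a Fibonacci-like recurrence a_n = a_{n-1} + a_{n-2}).
Position 11 falls in subsequence A as its term 6, giving 64.
Position 12 falls in subsequence B as its term 6, giving 33.

64, 33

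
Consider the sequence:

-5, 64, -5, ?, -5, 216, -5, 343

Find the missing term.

125

Positions 1, 3, 5, … form one subsequence and positions 2, 4, 6, … form another.
Track A: -5, -5, -5, -5. Always -5.
Track B: 64, ?, 216, 343. Consecutive cubes n³ from n = 4.
Filling track B at index 2 by its rule yields 125.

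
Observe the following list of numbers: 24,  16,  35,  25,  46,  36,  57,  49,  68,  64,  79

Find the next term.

81

Taking every 2nd term gives 2 separate tracks.
Subsequence A = 24, 35, 46, 57, 68, 79: linear: a_n = 13 + 11·n.
Subsequence B = 16, 25, 36, 49, 64: consecutive squares n² from n = 4.
Position 12 falls in subsequence B as its term 6, giving 81.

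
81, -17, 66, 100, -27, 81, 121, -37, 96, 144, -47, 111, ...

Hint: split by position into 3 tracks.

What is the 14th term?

-57

Taking every 3rd term gives 3 separate tracks.
Stream A is 81, 100, 121, 144, which is the squares 9², 10², 11², ….
Stream B is -17, -27, -37, -47, which is linear: a_n = -7 − 10·n.
Stream C is 66, 81, 96, 111, which is arithmetic with common difference +15.
Position 14 → stream B, term 5 = -57.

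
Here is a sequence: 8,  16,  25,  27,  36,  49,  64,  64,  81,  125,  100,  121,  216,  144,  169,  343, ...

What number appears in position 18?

225

Positions follow the repeating pattern ABB; grouping by letter gives 2 tracks.
Track A: 8, 27, 64, 125, 216, 343. The cubes 2³, 3³, 4³, ….
Track B: 16, 25, 36, 49, 64, 81, 100, 121, 144, 169. Perfect squares starting at 4².
Term 18 comes from track B (its 12th entry): 225.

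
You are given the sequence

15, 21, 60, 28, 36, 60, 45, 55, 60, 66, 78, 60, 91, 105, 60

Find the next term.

Reading positions in blocks of 3 reveals the pattern AAB — 2 tracks woven together.
Track A: 15, 21, 28, 36, 45, 55, 66, 78, 91, 105 (triangular numbers n(n+1)/2 for n = 5, 6, …).
Track B: 60, 60, 60, 60, 60 (the constant sequence 60).
Position 16 falls in track A as its term 11, giving 120.

120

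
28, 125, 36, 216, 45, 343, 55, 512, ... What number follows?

Positions 1, 3, 5, … form one subsequence and positions 2, 4, 6, … form another.
Track A = 28, 36, 45, 55: triangular numbers n(n+1)/2 for n = 7, 8, ….
Track B = 125, 216, 343, 512: perfect cubes starting at 5³.
The 9th slot belongs to track A; its 5th term is 66.

66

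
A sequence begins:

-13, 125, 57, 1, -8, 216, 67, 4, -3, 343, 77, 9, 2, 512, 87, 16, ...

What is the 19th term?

Split by position mod 4 into 4 tracks.
Track A is -13, -8, -3, 2, which is linear: a_n = -18 + 5·n.
Track B is 125, 216, 343, 512, which is the cubes 5³, 6³, 7³, ….
Track C is 57, 67, 77, 87, which is adding 10 each time.
Track D is 1, 4, 9, 16, which is consecutive squares n² from n = 1.
Term 19 comes from track C (its 5th entry): 97.

97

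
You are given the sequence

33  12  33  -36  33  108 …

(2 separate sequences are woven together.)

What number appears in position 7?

33

Odd-indexed and even-indexed terms follow separate rules.
Stream A: 33, 33, 33 (always 33).
Stream B: 12, -36, 108 (multiplying by -3 each time).
Position 7 falls in stream A as its term 4, giving 33.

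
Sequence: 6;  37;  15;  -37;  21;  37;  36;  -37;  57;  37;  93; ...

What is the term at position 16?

-37

Positions 1, 3, 5, … form one subsequence and positions 2, 4, 6, … form another.
Subsequence A: 6, 15, 21, 36, 57, 93 (Fibonacci-style (each term is the sum of the two before it)).
Subsequence B: 37, -37, 37, -37, 37 (the oscillation 37·(−1)^(n+1)).
Position 16 falls in subsequence B as its term 8, giving -37.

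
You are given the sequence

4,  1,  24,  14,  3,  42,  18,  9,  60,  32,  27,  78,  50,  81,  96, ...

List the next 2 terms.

82, 243

The terms cycle through 3 interleaved subsequences.
Track A: 4, 14, 18, 32, 50 (a Fibonacci-like recurrence a_n = a_{n-1} + a_{n-2}).
Track B: 1, 3, 9, 27, 81 (successive powers of 3).
Track C: 24, 42, 60, 78, 96 (arithmetic with common difference +18).
Term 16 comes from track A (its 6th entry): 82.
Position 17 falls in track B as its term 6, giving 243.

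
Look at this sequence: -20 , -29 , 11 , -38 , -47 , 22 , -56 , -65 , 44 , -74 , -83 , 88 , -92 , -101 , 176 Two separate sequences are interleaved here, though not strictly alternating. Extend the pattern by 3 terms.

-110, -119, 352

The slot pattern repeats as AAB (period 3), so there are 2 interleaved tracks.
Track A is -20, -29, -38, -47, -56, -65, -74, -83, -92, -101, which is arithmetic with common difference −9.
Track B is 11, 22, 44, 88, 176, which is geometric, ×2 each step.
Term 16 comes from track A (its 11th entry): -110.
Position 17 falls in track A as its term 12, giving -119.
Position 18 → track B, term 6 = 352.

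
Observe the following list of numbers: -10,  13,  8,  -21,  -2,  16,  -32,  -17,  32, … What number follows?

Taking every 3rd term gives 3 separate tracks.
Stream A: -10, -21, -32. Subtracting 11 each time.
Stream B: 13, -2, -17. Subtracting 15 each time.
Stream C: 8, 16, 32. Successive powers of 2.
Position 10 falls in stream A as its term 4, giving -43.

-43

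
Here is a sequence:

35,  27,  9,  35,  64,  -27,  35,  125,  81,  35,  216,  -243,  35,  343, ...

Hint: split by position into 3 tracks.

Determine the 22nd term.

The terms cycle through 3 interleaved subsequences.
Track A: 35, 35, 35, 35, 35 — always 35.
Track B: 27, 64, 125, 216, 343 — the cubes 3³, 4³, 5³, ….
Track C: 9, -27, 81, -243 — geometric, ×-3 each step.
The 22nd slot belongs to track A; its 8th term is 35.

35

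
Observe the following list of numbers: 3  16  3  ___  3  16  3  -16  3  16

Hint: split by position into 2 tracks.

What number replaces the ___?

Odd-indexed and even-indexed terms follow separate rules.
Track A: 3, 3, 3, 3, 3 — the constant sequence 3.
Track B: 16, ?, 16, -16, 16 — the oscillation 16·(−1)^(n+1).
The gap is track B's term 2; the rule gives -16.

-16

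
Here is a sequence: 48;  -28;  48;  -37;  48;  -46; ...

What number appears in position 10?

-64

The terms cycle through 2 interleaved subsequences.
Stream A: 48, 48, 48 — constant 48.
Stream B: -28, -37, -46 — arithmetic, step −9.
Position 10 falls in stream B as its term 5, giving -64.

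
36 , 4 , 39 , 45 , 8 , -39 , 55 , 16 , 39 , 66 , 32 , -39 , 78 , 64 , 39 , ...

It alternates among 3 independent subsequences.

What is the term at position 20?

Read the sequence 3 terms at a time; column i is its own pattern.
Track A: 36, 45, 55, 66, 78. Triangular numbers n(n+1)/2 for n = 8, 9, ….
Track B: 4, 8, 16, 32, 64. Geometric with ratio 2.
Track C: 39, -39, 39, -39, 39. Oscillating between 39 and -39.
Position 20 → track B, term 7 = 256.

256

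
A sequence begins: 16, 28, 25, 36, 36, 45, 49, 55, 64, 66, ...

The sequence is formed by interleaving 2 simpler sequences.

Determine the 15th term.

Positions 1, 3, 5, … form one subsequence and positions 2, 4, 6, … form another.
Stream A is 16, 25, 36, 49, 64, which is the squares 4², 5², 6², ….
Stream B is 28, 36, 45, 55, 66, which is the triangular numbers T_7, T_8, ….
Term 15 comes from stream A (its 8th entry): 121.

121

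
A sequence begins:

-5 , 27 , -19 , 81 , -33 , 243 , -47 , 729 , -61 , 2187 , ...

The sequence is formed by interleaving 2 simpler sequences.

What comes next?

-75

Positions 1, 3, 5, … form one subsequence and positions 2, 4, 6, … form another.
Track A: -5, -19, -33, -47, -61 — linear: a_n = 9 − 14·n.
Track B: 27, 81, 243, 729, 2187 — powers of 3.
Position 11 falls in track A as its term 6, giving -75.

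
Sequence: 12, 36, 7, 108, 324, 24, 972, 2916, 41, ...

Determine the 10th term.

The slot pattern repeats as AAB (period 3), so there are 2 interleaved tracks.
Track A: 12, 36, 108, 324, 972, 2916 (multiplying by 3 each time).
Track B: 7, 24, 41 (arithmetic with common difference +17).
Position 10 → track A, term 7 = 8748.

8748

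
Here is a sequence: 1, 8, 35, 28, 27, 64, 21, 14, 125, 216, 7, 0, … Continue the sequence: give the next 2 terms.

343, 512

Reading positions in blocks of 4 reveals the pattern AABB — 2 tracks woven together.
Stream A is 1, 8, 27, 64, 125, 216, which is perfect cubes starting at 1³.
Stream B is 35, 28, 21, 14, 7, 0, which is linear: a_n = 42 − 7·n.
Position 13 → stream A, term 7 = 343.
Position 14 → stream A, term 8 = 512.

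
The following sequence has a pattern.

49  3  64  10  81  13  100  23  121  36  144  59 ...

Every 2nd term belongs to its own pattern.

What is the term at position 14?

95

Positions 1, 3, 5, … form one subsequence and positions 2, 4, 6, … form another.
Stream A: 49, 64, 81, 100, 121, 144. Consecutive squares n² from n = 7.
Stream B: 3, 10, 13, 23, 36, 59. Each term equals the sum of the previous two.
The 14th slot belongs to stream B; its 7th term is 95.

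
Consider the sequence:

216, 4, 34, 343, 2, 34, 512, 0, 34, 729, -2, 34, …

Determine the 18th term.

Split by position mod 3 into 3 tracks.
Subsequence A: 216, 343, 512, 729 (the cubes 6³, 7³, 8³, …).
Subsequence B: 4, 2, 0, -2 (subtracting 2 each time).
Subsequence C: 34, 34, 34, 34 (always 34).
Position 18 → subsequence C, term 6 = 34.

34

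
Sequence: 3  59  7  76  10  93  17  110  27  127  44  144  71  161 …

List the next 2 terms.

115, 178

The terms cycle through 2 interleaved subsequences.
Track A is 3, 7, 10, 17, 27, 44, 71, which is Fibonacci-style (each term is the sum of the two before it).
Track B is 59, 76, 93, 110, 127, 144, 161, which is arithmetic, step +17.
The 15th slot belongs to track A; its 8th term is 115.
Position 16 → track B, term 8 = 178.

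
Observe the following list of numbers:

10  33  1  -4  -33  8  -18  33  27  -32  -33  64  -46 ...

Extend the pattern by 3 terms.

Read the sequence 3 terms at a time; column i is its own pattern.
Track A: 10, -4, -18, -32, -46 — linear: a_n = 24 − 14·n.
Track B: 33, -33, 33, -33 — oscillating between 33 and -33.
Track C: 1, 8, 27, 64 — the cubes 1³, 2³, 3³, ….
Position 14 falls in track B as its term 5, giving 33.
Position 15 → track C, term 5 = 125.
Position 16 → track A, term 6 = -60.

33, 125, -60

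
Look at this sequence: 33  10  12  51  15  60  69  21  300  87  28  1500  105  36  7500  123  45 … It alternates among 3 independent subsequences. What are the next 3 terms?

37500, 141, 55

Read the sequence 3 terms at a time; column i is its own pattern.
Stream A: 33, 51, 69, 87, 105, 123 (arithmetic with common difference +18).
Stream B: 10, 15, 21, 28, 36, 45 (triangular numbers n(n+1)/2 for n = 4, 5, …).
Stream C: 12, 60, 300, 1500, 7500 (a geometric progression (common ratio 5)).
The 18th slot belongs to stream C; its 6th term is 37500.
Position 19 → stream A, term 7 = 141.
Position 20 falls in stream B as its term 7, giving 55.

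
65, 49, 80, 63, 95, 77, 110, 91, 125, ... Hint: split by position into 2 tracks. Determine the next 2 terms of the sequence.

105, 140

Split by position mod 2 into 2 tracks.
Stream A: 65, 80, 95, 110, 125 (linear: a_n = 50 + 15·n).
Stream B: 49, 63, 77, 91 (linear: a_n = 35 + 14·n).
Position 10 falls in stream B as its term 5, giving 105.
Term 11 comes from stream A (its 6th entry): 140.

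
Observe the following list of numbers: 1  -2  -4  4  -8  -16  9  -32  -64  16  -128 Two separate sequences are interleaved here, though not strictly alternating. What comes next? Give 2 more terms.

The slot pattern repeats as ABB (period 3), so there are 2 interleaved tracks.
Track A is 1, 4, 9, 16, which is the squares 1², 2², 3², ….
Track B is -2, -4, -8, -16, -32, -64, -128, which is multiplying by 2 each time.
The 12th slot belongs to track B; its 8th term is -256.
Position 13 → track A, term 5 = 25.

-256, 25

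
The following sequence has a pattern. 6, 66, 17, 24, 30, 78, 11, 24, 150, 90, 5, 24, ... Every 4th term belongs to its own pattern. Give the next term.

750

Split by position mod 4 into 4 tracks.
Subsequence A is 6, 30, 150, which is multiplying by 5 each time.
Subsequence B is 66, 78, 90, which is arithmetic with common difference +12.
Subsequence C is 17, 11, 5, which is arithmetic with common difference −6.
Subsequence D is 24, 24, 24, which is always 24.
The 13th slot belongs to subsequence A; its 4th term is 750.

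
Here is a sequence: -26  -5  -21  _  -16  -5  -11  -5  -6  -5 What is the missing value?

-5

The terms cycle through 2 interleaved subsequences.
Stream A: -26, -21, -16, -11, -6 — linear: a_n = -31 + 5·n.
Stream B: -5, ?, -5, -5, -5 — always -5.
So the missing entry in stream B is -5.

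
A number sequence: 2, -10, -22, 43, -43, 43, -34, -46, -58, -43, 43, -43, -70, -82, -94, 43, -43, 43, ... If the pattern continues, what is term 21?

Reading positions in blocks of 6 reveals the pattern AAABBB — 2 tracks woven together.
Stream A = 2, -10, -22, -34, -46, -58, -70, -82, -94: arithmetic, step −12.
Stream B = 43, -43, 43, -43, 43, -43, 43, -43, 43: the oscillation 43·(−1)^(n+1).
Term 21 comes from stream A (its 12th entry): -130.

-130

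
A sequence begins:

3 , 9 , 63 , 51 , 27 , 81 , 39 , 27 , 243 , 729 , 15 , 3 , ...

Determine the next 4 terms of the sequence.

2187, 6561, -9, -21

The slot pattern repeats as AABB (period 4), so there are 2 interleaved tracks.
Stream A: 3, 9, 27, 81, 243, 729. Powers of 3.
Stream B: 63, 51, 39, 27, 15, 3. Subtracting 12 each time.
Position 13 → stream A, term 7 = 2187.
Term 14 comes from stream A (its 8th entry): 6561.
Position 15 → stream B, term 7 = -9.
Term 16 comes from stream B (its 8th entry): -21.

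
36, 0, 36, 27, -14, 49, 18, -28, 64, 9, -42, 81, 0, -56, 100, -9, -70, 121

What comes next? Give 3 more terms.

Read the sequence 3 terms at a time; column i is its own pattern.
Track A: 36, 27, 18, 9, 0, -9 (arithmetic, step −9).
Track B: 0, -14, -28, -42, -56, -70 (subtracting 14 each time).
Track C: 36, 49, 64, 81, 100, 121 (consecutive squares n² from n = 6).
Term 19 comes from track A (its 7th entry): -18.
Term 20 comes from track B (its 7th entry): -84.
Position 21 falls in track C as its term 7, giving 144.

-18, -84, 144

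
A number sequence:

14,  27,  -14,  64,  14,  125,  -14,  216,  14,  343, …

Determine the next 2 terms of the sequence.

Positions 1, 3, 5, … form one subsequence and positions 2, 4, 6, … form another.
Track A: 14, -14, 14, -14, 14 (oscillating between 14 and -14).
Track B: 27, 64, 125, 216, 343 (the cubes 3³, 4³, 5³, …).
Position 11 → track A, term 6 = -14.
The 12th slot belongs to track B; its 6th term is 512.

-14, 512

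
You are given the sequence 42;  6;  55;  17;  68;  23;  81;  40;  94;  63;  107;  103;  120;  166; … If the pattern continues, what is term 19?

159

Positions 1, 3, 5, … form one subsequence and positions 2, 4, 6, … form another.
Track A is 42, 55, 68, 81, 94, 107, 120, which is linear: a_n = 29 + 13·n.
Track B is 6, 17, 23, 40, 63, 103, 166, which is each term equals the sum of the previous two.
Position 19 → track A, term 10 = 159.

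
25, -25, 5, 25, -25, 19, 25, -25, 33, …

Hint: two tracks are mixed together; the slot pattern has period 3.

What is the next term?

Positions follow the repeating pattern AAB; grouping by letter gives 2 tracks.
Track A: 25, -25, 25, -25, 25, -25 — the oscillation 25·(−1)^(n+1).
Track B: 5, 19, 33 — arithmetic with common difference +14.
Term 10 comes from track A (its 7th entry): 25.

25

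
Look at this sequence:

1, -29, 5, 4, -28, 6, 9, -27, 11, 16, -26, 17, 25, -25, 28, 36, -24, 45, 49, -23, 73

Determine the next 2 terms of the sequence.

Read the sequence 3 terms at a time; column i is its own pattern.
Track A: 1, 4, 9, 16, 25, 36, 49 — the squares 1², 2², 3², ….
Track B: -29, -28, -27, -26, -25, -24, -23 — linear: a_n = -30 + n.
Track C: 5, 6, 11, 17, 28, 45, 73 — a Fibonacci-like recurrence a_n = a_{n-1} + a_{n-2}.
The 22nd slot belongs to track A; its 8th term is 64.
Term 23 comes from track B (its 8th entry): -22.

64, -22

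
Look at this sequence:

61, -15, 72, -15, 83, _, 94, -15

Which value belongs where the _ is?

Split by position mod 2 into 2 tracks.
Track A: 61, 72, 83, 94 — arithmetic, step +11.
Track B: -15, -15, ?, -15 — constant -15.
Track B's pattern makes the blank -15.

-15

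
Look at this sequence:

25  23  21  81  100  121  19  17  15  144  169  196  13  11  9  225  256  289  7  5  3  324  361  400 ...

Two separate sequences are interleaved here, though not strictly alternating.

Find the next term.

The slot pattern repeats as AAABBB (period 6), so there are 2 interleaved tracks.
Subsequence A: 25, 23, 21, 19, 17, 15, 13, 11, 9, 7, 5, 3. Subtracting 2 each time.
Subsequence B: 81, 100, 121, 144, 169, 196, 225, 256, 289, 324, 361, 400. The squares 9², 10², 11², ….
The 25th slot belongs to subsequence A; its 13th term is 1.

1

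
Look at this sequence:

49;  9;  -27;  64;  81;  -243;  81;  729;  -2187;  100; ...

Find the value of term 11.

6561

The slot pattern repeats as ABB (period 3), so there are 2 interleaved tracks.
Track A: 49, 64, 81, 100 — consecutive squares n² from n = 7.
Track B: 9, -27, 81, -243, 729, -2187 — multiplying by -3 each time.
The 11th slot belongs to track B; its 7th term is 6561.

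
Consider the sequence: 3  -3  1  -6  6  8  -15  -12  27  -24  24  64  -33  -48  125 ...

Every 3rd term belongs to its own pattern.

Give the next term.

-42

Split by position mod 3 into 3 tracks.
Track A: 3, -6, -15, -24, -33. Arithmetic, step −9.
Track B: -3, 6, -12, 24, -48. Geometric, ×-2 each step.
Track C: 1, 8, 27, 64, 125. Perfect cubes starting at 1³.
Position 16 → track A, term 6 = -42.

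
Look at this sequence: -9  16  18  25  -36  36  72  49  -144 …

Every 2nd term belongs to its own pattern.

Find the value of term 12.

81

Taking every 2nd term gives 2 separate tracks.
Track A = -9, 18, -36, 72, -144: a geometric progression (common ratio -2).
Track B = 16, 25, 36, 49: perfect squares starting at 4².
Position 12 falls in track B as its term 6, giving 81.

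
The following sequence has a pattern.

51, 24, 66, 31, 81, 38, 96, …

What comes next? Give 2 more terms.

45, 111

Split by position mod 2 into 2 tracks.
Track A = 51, 66, 81, 96: arithmetic with common difference +15.
Track B = 24, 31, 38: arithmetic with common difference +7.
Position 8 → track B, term 4 = 45.
Position 9 falls in track A as its term 5, giving 111.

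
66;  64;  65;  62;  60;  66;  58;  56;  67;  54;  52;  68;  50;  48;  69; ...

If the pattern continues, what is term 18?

Reading positions in blocks of 3 reveals the pattern AAB — 2 tracks woven together.
Stream A = 66, 64, 62, 60, 58, 56, 54, 52, 50, 48: subtracting 2 each time.
Stream B = 65, 66, 67, 68, 69: linear: a_n = 64 + n.
Term 18 comes from stream B (its 6th entry): 70.

70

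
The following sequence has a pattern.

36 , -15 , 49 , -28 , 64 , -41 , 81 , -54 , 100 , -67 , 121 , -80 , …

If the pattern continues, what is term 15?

Odd-indexed and even-indexed terms follow separate rules.
Subsequence A: 36, 49, 64, 81, 100, 121 — perfect squares starting at 6².
Subsequence B: -15, -28, -41, -54, -67, -80 — arithmetic, step −13.
Position 15 → subsequence A, term 8 = 169.

169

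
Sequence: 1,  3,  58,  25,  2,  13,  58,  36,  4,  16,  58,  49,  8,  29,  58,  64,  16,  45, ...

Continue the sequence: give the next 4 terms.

58, 81, 32, 74

Split by position mod 4: positions 1, 5, 9, … form one track, and each other residue class forms its own.
Subsequence A is 1, 2, 4, 8, 16, which is geometric with ratio 2.
Subsequence B is 3, 13, 16, 29, 45, which is each term equals the sum of the previous two.
Subsequence C is 58, 58, 58, 58, which is always 58.
Subsequence D is 25, 36, 49, 64, which is consecutive squares n² from n = 5.
The 19th slot belongs to subsequence C; its 5th term is 58.
Position 20 → subsequence D, term 5 = 81.
Position 21 → subsequence A, term 6 = 32.
Term 22 comes from subsequence B (its 6th entry): 74.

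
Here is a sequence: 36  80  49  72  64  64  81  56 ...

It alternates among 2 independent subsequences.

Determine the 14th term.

Positions 1, 3, 5, … form one subsequence and positions 2, 4, 6, … form another.
Subsequence A: 36, 49, 64, 81. The squares 6², 7², 8², ….
Subsequence B: 80, 72, 64, 56. Arithmetic, step −8.
The 14th slot belongs to subsequence B; its 7th term is 32.

32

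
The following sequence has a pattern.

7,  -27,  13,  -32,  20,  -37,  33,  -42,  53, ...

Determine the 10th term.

Split by position mod 2 into 2 tracks.
Track A = 7, 13, 20, 33, 53: each term equals the sum of the previous two.
Track B = -27, -32, -37, -42: linear: a_n = -22 − 5·n.
Term 10 comes from track B (its 5th entry): -47.

-47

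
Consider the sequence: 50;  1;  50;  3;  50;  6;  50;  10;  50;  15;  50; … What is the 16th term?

36

Split by position mod 2 into 2 tracks.
Track A: 50, 50, 50, 50, 50, 50. Always 50.
Track B: 1, 3, 6, 10, 15. The triangular numbers T_1, T_2, ….
Position 16 → track B, term 8 = 36.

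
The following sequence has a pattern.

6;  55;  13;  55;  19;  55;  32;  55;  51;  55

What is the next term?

83

The terms cycle through 2 interleaved subsequences.
Stream A: 6, 13, 19, 32, 51 — Fibonacci-style (each term is the sum of the two before it).
Stream B: 55, 55, 55, 55, 55 — always 55.
Term 11 comes from stream A (its 6th entry): 83.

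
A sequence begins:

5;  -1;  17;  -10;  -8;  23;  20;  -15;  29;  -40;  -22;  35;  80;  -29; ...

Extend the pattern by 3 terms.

41, -160, -36

Split by position mod 3 into 3 tracks.
Stream A: 5, -10, 20, -40, 80 (multiplying by -2 each time).
Stream B: -1, -8, -15, -22, -29 (arithmetic, step −7).
Stream C: 17, 23, 29, 35 (arithmetic with common difference +6).
Position 15 falls in stream C as its term 5, giving 41.
The 16th slot belongs to stream A; its 6th term is -160.
Position 17 → stream B, term 6 = -36.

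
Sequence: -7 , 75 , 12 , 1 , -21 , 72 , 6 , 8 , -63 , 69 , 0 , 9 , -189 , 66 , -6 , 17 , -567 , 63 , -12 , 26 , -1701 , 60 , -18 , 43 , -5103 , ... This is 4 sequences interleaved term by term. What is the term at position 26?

Taking every 4th term gives 4 separate tracks.
Track A: -7, -21, -63, -189, -567, -1701, -5103 (geometric, ×3 each step).
Track B: 75, 72, 69, 66, 63, 60 (linear: a_n = 78 − 3·n).
Track C: 12, 6, 0, -6, -12, -18 (subtracting 6 each time).
Track D: 1, 8, 9, 17, 26, 43 (Fibonacci-style (each term is the sum of the two before it)).
Position 26 → track B, term 7 = 57.

57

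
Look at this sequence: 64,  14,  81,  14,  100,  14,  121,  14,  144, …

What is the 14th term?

14

Split by position mod 2 into 2 tracks.
Track A: 64, 81, 100, 121, 144 (consecutive squares n² from n = 8).
Track B: 14, 14, 14, 14 (always 14).
Term 14 comes from track B (its 7th entry): 14.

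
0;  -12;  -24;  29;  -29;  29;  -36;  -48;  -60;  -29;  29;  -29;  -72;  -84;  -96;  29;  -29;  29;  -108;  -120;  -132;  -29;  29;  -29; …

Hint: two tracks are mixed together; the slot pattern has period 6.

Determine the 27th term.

The slot pattern repeats as AAABBB (period 6), so there are 2 interleaved tracks.
Track A = 0, -12, -24, -36, -48, -60, -72, -84, -96, -108, -120, -132: linear: a_n = 12 − 12·n.
Track B = 29, -29, 29, -29, 29, -29, 29, -29, 29, -29, 29, -29: alternating ±29.
The 27th slot belongs to track A; its 15th term is -168.

-168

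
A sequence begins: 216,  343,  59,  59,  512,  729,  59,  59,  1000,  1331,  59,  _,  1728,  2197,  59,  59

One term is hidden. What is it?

Positions follow the repeating pattern AABB; grouping by letter gives 2 tracks.
Track A: 216, 343, 512, 729, 1000, 1331, 1728, 2197. Perfect cubes starting at 6³.
Track B: 59, 59, 59, 59, 59, ?, 59, 59. Always 59.
So the missing entry in track B is 59.

59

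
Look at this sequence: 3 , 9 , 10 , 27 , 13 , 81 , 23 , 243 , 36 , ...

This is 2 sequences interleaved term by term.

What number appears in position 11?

59

Split by position mod 2 into 2 tracks.
Track A: 3, 10, 13, 23, 36 — Fibonacci-style (each term is the sum of the two before it).
Track B: 9, 27, 81, 243 — powers of 3.
The 11th slot belongs to track A; its 6th term is 59.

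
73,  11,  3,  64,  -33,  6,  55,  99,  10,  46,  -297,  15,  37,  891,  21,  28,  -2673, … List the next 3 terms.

28, 19, 8019

Read the sequence 3 terms at a time; column i is its own pattern.
Subsequence A is 73, 64, 55, 46, 37, 28, which is arithmetic, step −9.
Subsequence B is 11, -33, 99, -297, 891, -2673, which is geometric with ratio -3.
Subsequence C is 3, 6, 10, 15, 21, which is the triangular numbers T_2, T_3, ….
The 18th slot belongs to subsequence C; its 6th term is 28.
Position 19 falls in subsequence A as its term 7, giving 19.
Term 20 comes from subsequence B (its 7th entry): 8019.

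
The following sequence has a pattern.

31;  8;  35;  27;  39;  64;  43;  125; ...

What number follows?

47

Split by position mod 2 into 2 tracks.
Track A: 31, 35, 39, 43. Arithmetic with common difference +4.
Track B: 8, 27, 64, 125. The cubes 2³, 3³, 4³, ….
Position 9 → track A, term 5 = 47.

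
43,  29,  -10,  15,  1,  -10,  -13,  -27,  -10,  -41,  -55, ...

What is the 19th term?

Reading positions in blocks of 3 reveals the pattern AAB — 2 tracks woven together.
Track A = 43, 29, 15, 1, -13, -27, -41, -55: arithmetic, step −14.
Track B = -10, -10, -10: the constant sequence -10.
Position 19 → track A, term 13 = -125.

-125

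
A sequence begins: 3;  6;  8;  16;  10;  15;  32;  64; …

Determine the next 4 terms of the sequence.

Positions follow the repeating pattern AABB; grouping by letter gives 2 tracks.
Stream A: 3, 6, 10, 15. Triangular numbers n(n+1)/2 for n = 2, 3, ….
Stream B: 8, 16, 32, 64. A geometric progression (common ratio 2).
Position 9 → stream A, term 5 = 21.
Position 10 → stream A, term 6 = 28.
Position 11 → stream B, term 5 = 128.
Position 12 falls in stream B as its term 6, giving 256.

21, 28, 128, 256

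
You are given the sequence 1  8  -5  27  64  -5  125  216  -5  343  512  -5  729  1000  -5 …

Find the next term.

Reading positions in blocks of 3 reveals the pattern AAB — 2 tracks woven together.
Track A: 1, 8, 27, 64, 125, 216, 343, 512, 729, 1000. Perfect cubes starting at 1³.
Track B: -5, -5, -5, -5, -5. The constant sequence -5.
Term 16 comes from track A (its 11th entry): 1331.

1331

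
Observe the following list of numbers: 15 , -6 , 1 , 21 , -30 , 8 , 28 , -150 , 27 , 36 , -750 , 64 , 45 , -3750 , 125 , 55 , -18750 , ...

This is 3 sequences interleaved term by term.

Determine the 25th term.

Read the sequence 3 terms at a time; column i is its own pattern.
Stream A: 15, 21, 28, 36, 45, 55 — the triangular numbers T_5, T_6, ….
Stream B: -6, -30, -150, -750, -3750, -18750 — multiplying by 5 each time.
Stream C: 1, 8, 27, 64, 125 — consecutive cubes n³ from n = 1.
Term 25 comes from stream A (its 9th entry): 91.

91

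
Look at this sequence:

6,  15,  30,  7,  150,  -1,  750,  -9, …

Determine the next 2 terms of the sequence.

3750, -17

Taking every 2nd term gives 2 separate tracks.
Track A: 6, 30, 150, 750. Geometric with ratio 5.
Track B: 15, 7, -1, -9. Arithmetic with common difference −8.
Position 9 → track A, term 5 = 3750.
Position 10 → track B, term 5 = -17.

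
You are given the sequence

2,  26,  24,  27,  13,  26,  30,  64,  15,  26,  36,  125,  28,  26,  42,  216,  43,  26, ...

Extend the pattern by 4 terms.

Read the sequence 4 terms at a time; column i is its own pattern.
Subsequence A = 2, 13, 15, 28, 43: a Fibonacci-like recurrence a_n = a_{n-1} + a_{n-2}.
Subsequence B = 26, 26, 26, 26, 26: always 26.
Subsequence C = 24, 30, 36, 42: arithmetic with common difference +6.
Subsequence D = 27, 64, 125, 216: perfect cubes starting at 3³.
Term 19 comes from subsequence C (its 5th entry): 48.
The 20th slot belongs to subsequence D; its 5th term is 343.
Position 21 falls in subsequence A as its term 6, giving 71.
The 22nd slot belongs to subsequence B; its 6th term is 26.

48, 343, 71, 26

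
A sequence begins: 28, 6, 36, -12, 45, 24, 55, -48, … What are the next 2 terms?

66, 96

Positions 1, 3, 5, … form one subsequence and positions 2, 4, 6, … form another.
Track A is 28, 36, 45, 55, which is triangular numbers starting at T_7.
Track B is 6, -12, 24, -48, which is multiplying by -2 each time.
Term 9 comes from track A (its 5th entry): 66.
Term 10 comes from track B (its 5th entry): 96.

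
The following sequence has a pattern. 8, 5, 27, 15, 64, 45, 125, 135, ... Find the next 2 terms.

216, 405

The terms cycle through 2 interleaved subsequences.
Track A: 8, 27, 64, 125 — perfect cubes starting at 2³.
Track B: 5, 15, 45, 135 — a geometric progression (common ratio 3).
Position 9 falls in track A as its term 5, giving 216.
The 10th slot belongs to track B; its 5th term is 405.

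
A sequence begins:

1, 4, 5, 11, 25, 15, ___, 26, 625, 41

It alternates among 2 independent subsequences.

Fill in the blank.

125

Taking every 2nd term gives 2 separate tracks.
Stream A: 1, 5, 25, ?, 625. Powers of 5.
Stream B: 4, 11, 15, 26, 41. A Fibonacci-like recurrence a_n = a_{n-1} + a_{n-2}.
The gap is stream A's term 4; the rule gives 125.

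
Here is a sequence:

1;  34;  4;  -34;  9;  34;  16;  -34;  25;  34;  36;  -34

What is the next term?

49

Positions 1, 3, 5, … form one subsequence and positions 2, 4, 6, … form another.
Stream A: 1, 4, 9, 16, 25, 36 (the squares 1², 2², 3², …).
Stream B: 34, -34, 34, -34, 34, -34 (oscillating between 34 and -34).
Term 13 comes from stream A (its 7th entry): 49.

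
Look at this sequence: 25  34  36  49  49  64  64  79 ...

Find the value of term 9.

81

Odd-indexed and even-indexed terms follow separate rules.
Subsequence A: 25, 36, 49, 64. Consecutive squares n² from n = 5.
Subsequence B: 34, 49, 64, 79. Arithmetic with common difference +15.
Position 9 falls in subsequence A as its term 5, giving 81.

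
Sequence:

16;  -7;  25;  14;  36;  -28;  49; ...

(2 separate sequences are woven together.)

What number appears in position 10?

-112

Taking every 2nd term gives 2 separate tracks.
Track A = 16, 25, 36, 49: the squares 4², 5², 6², ….
Track B = -7, 14, -28: multiplying by -2 each time.
Position 10 → track B, term 5 = -112.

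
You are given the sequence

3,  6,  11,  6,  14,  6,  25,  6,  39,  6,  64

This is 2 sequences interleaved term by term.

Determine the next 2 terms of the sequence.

The terms cycle through 2 interleaved subsequences.
Subsequence A: 3, 11, 14, 25, 39, 64 (Fibonacci-style (each term is the sum of the two before it)).
Subsequence B: 6, 6, 6, 6, 6 (the constant sequence 6).
Position 12 falls in subsequence B as its term 6, giving 6.
Position 13 → subsequence A, term 7 = 103.

6, 103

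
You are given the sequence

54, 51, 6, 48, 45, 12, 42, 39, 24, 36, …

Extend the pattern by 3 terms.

33, 48, 30

The slot pattern repeats as AAB (period 3), so there are 2 interleaved tracks.
Subsequence A: 54, 51, 48, 45, 42, 39, 36 (arithmetic with common difference −3).
Subsequence B: 6, 12, 24 (geometric, ×2 each step).
Position 11 falls in subsequence A as its term 8, giving 33.
Position 12 → subsequence B, term 4 = 48.
Term 13 comes from subsequence A (its 9th entry): 30.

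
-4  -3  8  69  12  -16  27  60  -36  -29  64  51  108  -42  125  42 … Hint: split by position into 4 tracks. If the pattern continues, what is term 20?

33

Taking every 4th term gives 4 separate tracks.
Track A: -4, 12, -36, 108 — geometric, ×-3 each step.
Track B: -3, -16, -29, -42 — arithmetic, step −13.
Track C: 8, 27, 64, 125 — the cubes 2³, 3³, 4³, ….
Track D: 69, 60, 51, 42 — linear: a_n = 78 − 9·n.
Position 20 falls in track D as its term 5, giving 33.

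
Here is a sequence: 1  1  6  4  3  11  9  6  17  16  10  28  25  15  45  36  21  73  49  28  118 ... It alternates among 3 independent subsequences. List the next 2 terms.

Split by position mod 3 into 3 tracks.
Track A: 1, 4, 9, 16, 25, 36, 49 — the squares 1², 2², 3², ….
Track B: 1, 3, 6, 10, 15, 21, 28 — triangular numbers n(n+1)/2 for n = 1, 2, ….
Track C: 6, 11, 17, 28, 45, 73, 118 — a Fibonacci-like recurrence a_n = a_{n-1} + a_{n-2}.
Term 22 comes from track A (its 8th entry): 64.
The 23rd slot belongs to track B; its 8th term is 36.

64, 36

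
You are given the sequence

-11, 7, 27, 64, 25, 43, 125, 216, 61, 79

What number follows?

Reading positions in blocks of 4 reveals the pattern AABB — 2 tracks woven together.
Stream A: -11, 7, 25, 43, 61, 79 (arithmetic, step +18).
Stream B: 27, 64, 125, 216 (consecutive cubes n³ from n = 3).
The 11th slot belongs to stream B; its 5th term is 343.

343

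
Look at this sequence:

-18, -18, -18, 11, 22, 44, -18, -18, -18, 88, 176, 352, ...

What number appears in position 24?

22528

The slot pattern repeats as AAABBB (period 6), so there are 2 interleaved tracks.
Track A = -18, -18, -18, -18, -18, -18: constant -18.
Track B = 11, 22, 44, 88, 176, 352: a geometric progression (common ratio 2).
Term 24 comes from track B (its 12th entry): 22528.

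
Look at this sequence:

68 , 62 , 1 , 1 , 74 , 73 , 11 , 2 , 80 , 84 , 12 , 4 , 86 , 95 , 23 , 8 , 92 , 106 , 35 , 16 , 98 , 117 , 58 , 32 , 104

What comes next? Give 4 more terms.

The terms cycle through 4 interleaved subsequences.
Subsequence A: 68, 74, 80, 86, 92, 98, 104 — linear: a_n = 62 + 6·n.
Subsequence B: 62, 73, 84, 95, 106, 117 — linear: a_n = 51 + 11·n.
Subsequence C: 1, 11, 12, 23, 35, 58 — each term equals the sum of the previous two.
Subsequence D: 1, 2, 4, 8, 16, 32 — geometric, ×2 each step.
Term 26 comes from subsequence B (its 7th entry): 128.
Position 27 → subsequence C, term 7 = 93.
Position 28 → subsequence D, term 7 = 64.
Term 29 comes from subsequence A (its 8th entry): 110.

128, 93, 64, 110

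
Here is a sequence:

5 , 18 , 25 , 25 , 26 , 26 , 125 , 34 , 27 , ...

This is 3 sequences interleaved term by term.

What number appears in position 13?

Read the sequence 3 terms at a time; column i is its own pattern.
Track A = 5, 25, 125: powers of 5.
Track B = 18, 26, 34: adding 8 each time.
Track C = 25, 26, 27: arithmetic, step +1.
Position 13 falls in track A as its term 5, giving 3125.

3125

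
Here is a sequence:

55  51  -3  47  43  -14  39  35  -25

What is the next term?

31

The slot pattern repeats as AAB (period 3), so there are 2 interleaved tracks.
Track A: 55, 51, 47, 43, 39, 35 — arithmetic with common difference −4.
Track B: -3, -14, -25 — arithmetic, step −11.
Position 10 falls in track A as its term 7, giving 31.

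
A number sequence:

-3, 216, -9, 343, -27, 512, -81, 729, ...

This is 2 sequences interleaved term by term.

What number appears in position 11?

-729

Odd-indexed and even-indexed terms follow separate rules.
Track A: -3, -9, -27, -81 (a geometric progression (common ratio 3)).
Track B: 216, 343, 512, 729 (consecutive cubes n³ from n = 6).
Term 11 comes from track A (its 6th entry): -729.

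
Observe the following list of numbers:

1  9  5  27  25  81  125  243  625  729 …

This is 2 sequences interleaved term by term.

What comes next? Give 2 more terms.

3125, 2187

The terms cycle through 2 interleaved subsequences.
Track A: 1, 5, 25, 125, 625. Powers 5^0, 5^1, 5^2, ….
Track B: 9, 27, 81, 243, 729. Multiplying by 3 each time.
The 11th slot belongs to track A; its 6th term is 3125.
Term 12 comes from track B (its 6th entry): 2187.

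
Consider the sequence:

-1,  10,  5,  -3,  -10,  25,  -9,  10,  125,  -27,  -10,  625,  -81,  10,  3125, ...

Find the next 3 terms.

Split by position mod 3: positions 1, 4, 7, … form one track, and each other residue class forms its own.
Stream A is -1, -3, -9, -27, -81, which is a geometric progression (common ratio 3).
Stream B is 10, -10, 10, -10, 10, which is oscillating between 10 and -10.
Stream C is 5, 25, 125, 625, 3125, which is powers of 5.
Position 16 → stream A, term 6 = -243.
Position 17 → stream B, term 6 = -10.
Term 18 comes from stream C (its 6th entry): 15625.

-243, -10, 15625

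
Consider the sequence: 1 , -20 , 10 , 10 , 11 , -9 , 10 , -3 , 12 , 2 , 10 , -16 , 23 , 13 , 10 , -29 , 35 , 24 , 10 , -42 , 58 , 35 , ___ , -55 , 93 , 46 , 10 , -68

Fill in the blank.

Split by position mod 4 into 4 tracks.
Stream A = 1, 11, 12, 23, 35, 58, 93: a Fibonacci-like recurrence a_n = a_{n-1} + a_{n-2}.
Stream B = -20, -9, 2, 13, 24, 35, 46: linear: a_n = -31 + 11·n.
Stream C = 10, 10, 10, 10, 10, ?, 10: the constant sequence 10.
Stream D = 10, -3, -16, -29, -42, -55, -68: linear: a_n = 23 − 13·n.
So the missing entry in stream C is 10.

10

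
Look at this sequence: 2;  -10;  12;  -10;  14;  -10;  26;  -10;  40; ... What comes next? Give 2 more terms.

-10, 66

Split by position mod 2 into 2 tracks.
Track A: 2, 12, 14, 26, 40 (Fibonacci-style (each term is the sum of the two before it)).
Track B: -10, -10, -10, -10 (always -10).
Term 10 comes from track B (its 5th entry): -10.
Term 11 comes from track A (its 6th entry): 66.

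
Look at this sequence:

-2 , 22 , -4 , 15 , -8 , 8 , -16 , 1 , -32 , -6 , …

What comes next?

Odd-indexed and even-indexed terms follow separate rules.
Subsequence A: -2, -4, -8, -16, -32 (multiplying by 2 each time).
Subsequence B: 22, 15, 8, 1, -6 (linear: a_n = 29 − 7·n).
Term 11 comes from subsequence A (its 6th entry): -64.

-64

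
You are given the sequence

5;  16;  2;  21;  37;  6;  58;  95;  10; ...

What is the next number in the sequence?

153

Reading positions in blocks of 3 reveals the pattern AAB — 2 tracks woven together.
Subsequence A is 5, 16, 21, 37, 58, 95, which is a Fibonacci-like recurrence a_n = a_{n-1} + a_{n-2}.
Subsequence B is 2, 6, 10, which is linear: a_n = -2 + 4·n.
The 10th slot belongs to subsequence A; its 7th term is 153.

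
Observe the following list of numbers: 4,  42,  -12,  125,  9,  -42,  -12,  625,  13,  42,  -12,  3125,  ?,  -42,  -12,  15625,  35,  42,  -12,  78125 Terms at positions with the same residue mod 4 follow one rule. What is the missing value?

22

Read the sequence 4 terms at a time; column i is its own pattern.
Stream A is 4, 9, 13, ?, 35, which is Fibonacci-style (each term is the sum of the two before it).
Stream B is 42, -42, 42, -42, 42, which is the oscillation 42·(−1)^(n+1).
Stream C is -12, -12, -12, -12, -12, which is always -12.
Stream D is 125, 625, 3125, 15625, 78125, which is powers 5^3, 5^4, 5^5, ….
Filling stream A at index 4 by its rule yields 22.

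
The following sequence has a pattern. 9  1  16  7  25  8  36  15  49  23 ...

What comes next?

64

Odd-indexed and even-indexed terms follow separate rules.
Track A: 9, 16, 25, 36, 49 (consecutive squares n² from n = 3).
Track B: 1, 7, 8, 15, 23 (a Fibonacci-like recurrence a_n = a_{n-1} + a_{n-2}).
The 11th slot belongs to track A; its 6th term is 64.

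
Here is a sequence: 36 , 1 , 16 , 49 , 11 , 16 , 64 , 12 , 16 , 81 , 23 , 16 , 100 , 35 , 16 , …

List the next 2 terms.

121, 58

Taking every 3rd term gives 3 separate tracks.
Track A: 36, 49, 64, 81, 100 — the squares 6², 7², 8², ….
Track B: 1, 11, 12, 23, 35 — a Fibonacci-like recurrence a_n = a_{n-1} + a_{n-2}.
Track C: 16, 16, 16, 16, 16 — the constant sequence 16.
Position 16 falls in track A as its term 6, giving 121.
Position 17 falls in track B as its term 6, giving 58.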